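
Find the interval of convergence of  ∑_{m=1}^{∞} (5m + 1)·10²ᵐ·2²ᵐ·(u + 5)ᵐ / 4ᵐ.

(-501/100, -499/100)

Ratio test: |a_{m+1}/a_m| = [(5(m+1) + 1)/(5m + 1)] · 100·4/4 → 100 as m → ∞.
Thus R = 1/(100) = 1/100.
Check u = -499/100: the terms do not tend to 0, so the series diverges.
At u = -501/100: the terms do not tend to 0, so the series diverges.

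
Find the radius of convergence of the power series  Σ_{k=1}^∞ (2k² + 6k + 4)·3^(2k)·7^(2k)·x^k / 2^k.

R = 2/441

Apply the ratio test: |a_{k+1}| / |a_k| = [(2(k+1)² + 6(k+1) + 4)/(2k² + 6k + 4)] · 9·49/2, which tends to 441/2 as k → ∞.
Convergence for |x| · 441/2 < 1, i.e. |x| < 2/441. So R = 2/441.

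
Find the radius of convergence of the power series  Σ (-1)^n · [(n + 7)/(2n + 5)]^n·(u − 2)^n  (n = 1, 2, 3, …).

Root test: |a_n|^(1/n) = (n + 7)/(2n + 5) → 1/2.
The series converges when 1/2 · |u − 2| < 1, giving R = 2.

R = 2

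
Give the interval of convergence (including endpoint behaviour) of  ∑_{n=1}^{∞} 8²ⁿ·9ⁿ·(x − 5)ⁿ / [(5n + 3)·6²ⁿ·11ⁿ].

[69/16, 91/16)

Ratio test: |a_{n+1}/a_n| = [(5n + 3)/(5(n+1) + 3)] · 64·9/(36·11) → 16/11 as n → ∞.
Convergence for |x − 5| · 16/11 < 1, i.e. |x − 5| < 11/16. So R = 11/16.
Endpoint x = 91/16: the terms behave like c/n; limit comparison with the harmonic series gives divergence.
When x = 69/16, the terms alternate in sign and decrease monotonically to 0 in absolute value (size ~ c/n), so the alternating series test gives convergence.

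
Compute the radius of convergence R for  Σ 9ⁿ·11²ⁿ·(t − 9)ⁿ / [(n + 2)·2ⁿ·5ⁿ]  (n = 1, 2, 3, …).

Ratio test: |a_{n+1}/a_n| = [(n + 2)/((n+1) + 2)] · 9·121/(2·5) → 1089/10 as n → ∞.
Hence the series converges for |t − 9| < 1/(1089/10) = 10/1089, so the radius of convergence is 10/1089.

R = 10/1089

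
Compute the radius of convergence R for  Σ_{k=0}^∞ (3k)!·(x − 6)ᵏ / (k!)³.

The ratio of consecutive coefficients is (3k+1)·(3k+2)·(3k+3)/(k+1)³ → 27.
Hence the series converges for |x − 6| < 1/(27) = 1/27, so the radius of convergence is 1/27.

R = 1/27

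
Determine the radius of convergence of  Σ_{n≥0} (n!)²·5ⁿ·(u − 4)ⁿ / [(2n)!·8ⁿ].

The ratio of consecutive coefficients is (n+1)²/[(2n+1)·(2n+2)] · 5/8 → 5/32.
Hence the series converges for |u − 4| < 1/(5/32) = 32/5, so the radius of convergence is 32/5.

R = 32/5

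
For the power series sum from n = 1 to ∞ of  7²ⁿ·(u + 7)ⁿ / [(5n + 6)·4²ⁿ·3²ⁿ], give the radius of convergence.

Apply the ratio test: |a_{n+1}| / |a_n| = [(5n + 6)/(5(n+1) + 6)] · 49/(16·9), which tends to 49/144 as n → ∞.
The series converges when 49/144 · |u + 7| < 1, giving R = 144/49.

R = 144/49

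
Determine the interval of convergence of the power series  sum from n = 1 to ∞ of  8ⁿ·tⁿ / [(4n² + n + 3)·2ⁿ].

Ratio test: |a_{n+1}/a_n| = [(4n² + n + 3)/(4(n+1)² + (n+1) + 3)] · 8/2 → 4 as n → ∞.
Thus R = 1/(4) = 1/4.
When t = 1/4, absolute convergence follows by limit comparison with Σ 1/n².
When t = -1/4, the terms are on the order of 1/n², so the series converges absolutely by comparison with the p-series (p = 2 > 1).

[-1/4, 1/4]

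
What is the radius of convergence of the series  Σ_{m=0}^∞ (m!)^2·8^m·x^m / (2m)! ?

Apply the ratio test: |a_{m+1}| / |a_m| = (m+1)²/[(2m+1)·(2m+2)] · 8, which tends to 2 as m → ∞.
Thus R = 1/(2) = 1/2.

R = 1/2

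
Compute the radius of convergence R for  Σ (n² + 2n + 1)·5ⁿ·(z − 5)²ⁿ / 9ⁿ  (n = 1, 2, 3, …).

By the ratio test, |a_{n+1}/a_n| = [((n+1)² + 2(n+1) + 1)/(n² + 2n + 1)] · 5/9 → 5/9.
Since the exponent of (z − 5) increases by 2 each term, convergence requires |z − 5|² < 9/5, hence R = 3√5/5.

R = 3√5/5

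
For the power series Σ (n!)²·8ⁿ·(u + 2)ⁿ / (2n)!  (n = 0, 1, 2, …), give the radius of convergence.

Apply the ratio test: |a_{n+1}| / |a_n| = (n+1)²/[(2n+1)·(2n+2)] · 8, which tends to 2 as n → ∞.
Hence the series converges for |u + 2| < 1/(2) = 1/2, so the radius of convergence is 1/2.

R = 1/2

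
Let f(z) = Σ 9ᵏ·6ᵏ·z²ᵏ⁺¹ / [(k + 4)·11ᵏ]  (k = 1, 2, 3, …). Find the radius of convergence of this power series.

R = √66/18

The ratio of consecutive coefficients is [(k + 4)/((k+1) + 4)] · 9·6/11 → 54/11.
Since the exponent of z increases by 2 each term, convergence requires |z|² < 11/54, hence R = √66/18.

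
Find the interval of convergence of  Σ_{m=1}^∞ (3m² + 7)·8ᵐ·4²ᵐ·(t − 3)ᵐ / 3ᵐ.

(381/128, 387/128)

The ratio of consecutive coefficients is [(3(m+1)² + 7)/(3m² + 7)] · 8·16/3 → 128/3.
Thus R = 1/(128/3) = 3/128.
Check t = 387/128: the terms do not tend to 0, so the series diverges.
Endpoint t = 381/128: the m-th term does not approach 0; divergence by the term test.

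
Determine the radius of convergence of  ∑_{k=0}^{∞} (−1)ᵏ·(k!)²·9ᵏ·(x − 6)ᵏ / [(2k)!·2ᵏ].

The ratio of consecutive coefficients is (k+1)²/[(2k+1)·(2k+2)] · 9/2 → 9/8.
Hence the series converges for |x − 6| < 1/(9/8) = 8/9, so the radius of convergence is 8/9.

R = 8/9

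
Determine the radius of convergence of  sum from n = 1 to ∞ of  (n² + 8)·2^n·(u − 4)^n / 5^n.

R = 5/2

Apply the ratio test: |a_{n+1}| / |a_n| = [((n+1)² + 8)/(n² + 8)] · 2/5, which tends to 2/5 as n → ∞.
Convergence for |u − 4| · 2/5 < 1, i.e. |u − 4| < 5/2. So R = 5/2.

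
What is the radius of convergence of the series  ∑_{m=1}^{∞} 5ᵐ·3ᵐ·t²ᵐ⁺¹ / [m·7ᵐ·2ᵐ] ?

R = √210/15

Apply the ratio test: |a_{m+1}| / |a_m| = [m/(m+1)] · 5·3/(7·2), which tends to 15/14 as m → ∞.
Since the exponent of t increases by 2 each term, convergence requires |t|² < 14/15, hence R = √210/15.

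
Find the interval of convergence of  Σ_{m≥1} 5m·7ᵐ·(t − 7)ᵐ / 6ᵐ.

By the ratio test, |a_{m+1}/a_m| = [5(m+1)/5m] · 7/6 → 7/6.
Thus R = 1/(7/6) = 6/7.
Check t = 55/7: the m-th term does not approach 0; divergence by the term test.
Check t = 43/7: the terms do not tend to 0, so the series diverges.

(43/7, 55/7)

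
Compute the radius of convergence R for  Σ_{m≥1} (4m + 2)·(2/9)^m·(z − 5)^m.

By the ratio test, |a_{m+1}/a_m| = [(4(m+1) + 2)/(4m + 2)] · 2/9 → 2/9.
Hence the series converges for |z − 5| < 1/(2/9) = 9/2, so the radius of convergence is 9/2.

R = 9/2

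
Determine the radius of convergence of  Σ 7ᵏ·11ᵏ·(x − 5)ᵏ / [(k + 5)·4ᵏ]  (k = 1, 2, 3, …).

R = 4/77

Ratio test: |a_{k+1}/a_k| = [(k + 5)/((k+1) + 5)] · 7·11/4 → 77/4 as k → ∞.
The series converges when 77/4 · |x − 5| < 1, giving R = 4/77.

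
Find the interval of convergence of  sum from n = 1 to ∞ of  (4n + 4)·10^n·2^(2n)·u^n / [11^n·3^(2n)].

(-99/40, 99/40)

The ratio of consecutive coefficients is [(4(n+1) + 4)/(4n + 4)] · 10·4/(11·9) → 40/99.
Convergence for |u| · 40/99 < 1, i.e. |u| < 99/40. So R = 99/40.
When u = 99/40, the n-th term does not approach 0; divergence by the term test.
Endpoint u = -99/40: the n-th term does not approach 0; divergence by the term test.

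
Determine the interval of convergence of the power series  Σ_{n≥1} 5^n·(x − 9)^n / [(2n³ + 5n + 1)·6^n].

Apply the ratio test: |a_{n+1}| / |a_n| = [(2n³ + 5n + 1)/(2(n+1)³ + 5(n+1) + 1)] · 5/6, which tends to 5/6 as n → ∞.
Hence the series converges for |x − 9| < 1/(5/6) = 6/5, so the radius of convergence is 6/5.
At x = 51/5: the terms are on the order of 1/n³, so the series converges absolutely by comparison with the p-series (p = 3 > 1).
At x = 39/5: the terms are on the order of 1/n³, so the series converges absolutely by comparison with the p-series (p = 3 > 1).

[39/5, 51/5]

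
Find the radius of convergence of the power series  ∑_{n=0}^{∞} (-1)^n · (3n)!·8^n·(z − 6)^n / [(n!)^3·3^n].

Apply the ratio test: |a_{n+1}| / |a_n| = (3n+1)·(3n+2)·(3n+3)/(n+1)³ · 8/3, which tends to 72 as n → ∞.
Hence the series converges for |z − 6| < 1/(72) = 1/72, so the radius of convergence is 1/72.

R = 1/72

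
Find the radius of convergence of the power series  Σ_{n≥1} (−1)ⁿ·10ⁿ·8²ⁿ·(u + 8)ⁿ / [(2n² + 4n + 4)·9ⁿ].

By the ratio test, |a_{n+1}/a_n| = [(2n² + 4n + 4)/(2(n+1)² + 4(n+1) + 4)] · 10·64/9 → 640/9.
Hence the series converges for |u + 8| < 1/(640/9) = 9/640, so the radius of convergence is 9/640.

R = 9/640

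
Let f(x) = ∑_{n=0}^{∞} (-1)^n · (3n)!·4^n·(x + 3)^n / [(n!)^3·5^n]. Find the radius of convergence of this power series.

R = 5/108

Apply the ratio test: |a_{n+1}| / |a_n| = (3n+1)·(3n+2)·(3n+3)/(n+1)³ · 4/5, which tends to 108/5 as n → ∞.
Hence the series converges for |x + 3| < 1/(108/5) = 5/108, so the radius of convergence is 5/108.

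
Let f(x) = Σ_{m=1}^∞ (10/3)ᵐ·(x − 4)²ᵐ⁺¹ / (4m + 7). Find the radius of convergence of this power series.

Apply the ratio test: |a_{m+1}| / |a_m| = [(4m + 7)/(4(m+1) + 7)] · 10/3, which tends to 10/3 as m → ∞.
Successive powers of (x − 4) differ by 2, so the series converges when |x − 4|² · 10/3 < 1, i.e. |x − 4| < √(3/10). So R = √30/10.

R = √30/10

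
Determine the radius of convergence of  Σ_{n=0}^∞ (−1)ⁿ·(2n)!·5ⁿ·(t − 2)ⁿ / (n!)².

By the ratio test, |a_{n+1}/a_n| = (2n+1)·(2n+2)/(n+1)² · 5 → 20.
Thus R = 1/(20) = 1/20.

R = 1/20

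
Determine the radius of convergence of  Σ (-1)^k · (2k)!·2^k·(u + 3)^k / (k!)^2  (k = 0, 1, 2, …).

R = 1/8

By the ratio test, |a_{k+1}/a_k| = (2k+1)·(2k+2)/(k+1)² · 2 → 8.
Hence the series converges for |u + 3| < 1/(8) = 1/8, so the radius of convergence is 1/8.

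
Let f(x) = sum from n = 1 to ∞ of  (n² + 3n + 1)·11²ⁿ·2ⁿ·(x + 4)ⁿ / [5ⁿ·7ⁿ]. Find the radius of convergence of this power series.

By the ratio test, |a_{n+1}/a_n| = [((n+1)² + 3(n+1) + 1)/(n² + 3n + 1)] · 121·2/(5·7) → 242/35.
Hence the series converges for |x + 4| < 1/(242/35) = 35/242, so the radius of convergence is 35/242.

R = 35/242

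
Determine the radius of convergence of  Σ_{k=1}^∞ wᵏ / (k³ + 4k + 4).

R = 1

By the ratio test, |a_{k+1}/a_k| = (k³ + 4k + 4)/((k+1)³ + 4(k+1) + 4) → 1.
So the series converges when |w| < 1 and diverges when |w| > 1; R = 1.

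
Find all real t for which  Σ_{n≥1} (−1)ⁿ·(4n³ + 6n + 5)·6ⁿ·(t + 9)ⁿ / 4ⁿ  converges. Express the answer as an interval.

By the ratio test, |a_{n+1}/a_n| = [(4(n+1)³ + 6(n+1) + 5)/(4n³ + 6n + 5)] · 6/4 → 3/2.
The series converges when 3/2 · |t + 9| < 1, giving R = 2/3.
Endpoint t = -25/3: the n-th term does not approach 0; divergence by the term test.
Endpoint t = -29/3: the terms do not tend to 0, so the series diverges.

(-29/3, -25/3)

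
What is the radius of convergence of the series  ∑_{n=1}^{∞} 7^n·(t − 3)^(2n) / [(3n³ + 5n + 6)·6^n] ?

R = √42/7

Ratio test: |a_{n+1}/a_n| = [(3n³ + 5n + 6)/(3(n+1)³ + 5(n+1) + 6)] · 7/6 → 7/6 as n → ∞.
Since the exponent of (t − 3) increases by 2 each term, convergence requires |t − 3|² < 6/7, hence R = √42/7.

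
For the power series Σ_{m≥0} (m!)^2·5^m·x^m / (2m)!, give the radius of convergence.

By the ratio test, |a_{m+1}/a_m| = (m+1)²/[(2m+1)·(2m+2)] · 5 → 5/4.
The series converges when 5/4 · |x| < 1, giving R = 4/5.

R = 4/5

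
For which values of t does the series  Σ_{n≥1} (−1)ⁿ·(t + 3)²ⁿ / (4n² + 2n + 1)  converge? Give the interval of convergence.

Apply the ratio test: |a_{n+1}| / |a_n| = (4n² + 2n + 1)/(4(n+1)² + 2(n+1) + 1), which tends to 1 as n → ∞.
Writing y = (t + 3)², the series in y has radius 1, so |t + 3| < √(1) = 1 and R = 1.
Endpoint t = -2: the series is dominated by a constant times Σ 1/n², which converges (p = 2 > 1).
When t = -4, the series is dominated by a constant times Σ 1/n², which converges (p = 2 > 1).

[-4, -2]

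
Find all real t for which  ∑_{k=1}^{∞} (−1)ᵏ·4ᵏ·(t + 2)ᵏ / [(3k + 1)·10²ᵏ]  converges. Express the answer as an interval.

Ratio test: |a_{k+1}/a_k| = [(3k + 1)/(3(k+1) + 1)] · 4/100 → 1/25 as k → ∞.
Hence the series converges for |t + 2| < 1/(1/25) = 25, so the radius of convergence is 25.
Check t = 23: the terms alternate in sign and decrease monotonically to 0 in absolute value (size ~ c/k), so the alternating series test gives convergence.
At t = -27: comparison with the harmonic series Σ 1/k shows the series diverges.

(-27, 23]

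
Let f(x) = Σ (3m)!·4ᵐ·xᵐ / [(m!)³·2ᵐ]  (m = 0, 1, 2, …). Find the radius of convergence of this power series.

R = 1/54

By the ratio test, |a_{m+1}/a_m| = (3m+1)·(3m+2)·(3m+3)/(m+1)³ · 4/2 → 54.
Thus R = 1/(54) = 1/54.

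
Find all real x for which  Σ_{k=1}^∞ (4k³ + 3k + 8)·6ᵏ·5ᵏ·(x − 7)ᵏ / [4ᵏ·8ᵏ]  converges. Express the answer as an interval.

(89/15, 121/15)

The ratio of consecutive coefficients is [(4(k+1)³ + 3(k+1) + 8)/(4k³ + 3k + 8)] · 6·5/(4·8) → 15/16.
Hence the series converges for |x − 7| < 1/(15/16) = 16/15, so the radius of convergence is 16/15.
At x = 121/15: the terms do not tend to 0, so the series diverges.
When x = 89/15, the terms have absolute value of order k³, which does not tend to 0, so the series diverges by the divergence test.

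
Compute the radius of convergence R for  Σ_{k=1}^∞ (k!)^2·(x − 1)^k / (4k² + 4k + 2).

R = 0

Apply the ratio test: |a_{k+1}| / |a_k| = (k+1)² · (4k² + 4k + 2)/(4(k+1)² + 4(k+1) + 2), which tends to ∞ as k → ∞.
Since the ratio → ∞, the series diverges for every x ≠ 1, and R = 0.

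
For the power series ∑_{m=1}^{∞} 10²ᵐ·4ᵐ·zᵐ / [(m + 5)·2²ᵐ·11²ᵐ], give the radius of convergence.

The ratio of consecutive coefficients is [(m + 5)/((m+1) + 5)] · 100·4/(4·121) → 100/121.
Convergence for |z| · 100/121 < 1, i.e. |z| < 121/100. So R = 121/100.

R = 121/100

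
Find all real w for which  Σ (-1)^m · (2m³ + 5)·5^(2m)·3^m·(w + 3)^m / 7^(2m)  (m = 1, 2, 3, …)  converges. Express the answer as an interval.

(-274/75, -176/75)

The ratio of consecutive coefficients is [(2(m+1)³ + 5)/(2m³ + 5)] · 25·3/49 → 75/49.
The series converges when 75/49 · |w + 3| < 1, giving R = 49/75.
At w = -176/75: the terms do not tend to 0, so the series diverges.
Check w = -274/75: the terms do not tend to 0, so the series diverges.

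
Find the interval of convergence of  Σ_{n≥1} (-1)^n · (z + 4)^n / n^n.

(−∞, ∞)

By the Cauchy root test, |a_n|^(1/n) = 1/n → 0.
Since the n-th root of |a_n| tends to 0, the series converges for all real z; R = ∞.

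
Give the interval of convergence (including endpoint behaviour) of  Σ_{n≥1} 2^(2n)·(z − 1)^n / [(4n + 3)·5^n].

[-1/4, 9/4)

By the ratio test, |a_{n+1}/a_n| = [(4n + 3)/(4(n+1) + 3)] · 4/5 → 4/5.
Hence the series converges for |z − 1| < 1/(4/5) = 5/4, so the radius of convergence is 5/4.
At z = 9/4: the terms behave like c/n; limit comparison with the harmonic series gives divergence.
Check z = -1/4: convergence follows from the alternating series test (terms decrease monotonically to 0).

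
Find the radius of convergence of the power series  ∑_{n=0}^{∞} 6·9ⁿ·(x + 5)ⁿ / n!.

Apply the ratio test: |a_{n+1}| / |a_n| = 6/6 · 9 · 1/(n+1), which tends to 0 as n → ∞.
The limit is 0, so the series converges for all x; R = ∞.

R = ∞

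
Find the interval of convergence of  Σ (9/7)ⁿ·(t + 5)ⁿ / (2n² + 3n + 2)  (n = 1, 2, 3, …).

Apply the ratio test: |a_{n+1}| / |a_n| = [(2n² + 3n + 2)/(2(n+1)² + 3(n+1) + 2)] · 9/7, which tends to 9/7 as n → ∞.
Hence the series converges for |t + 5| < 1/(9/7) = 7/9, so the radius of convergence is 7/9.
When t = -38/9, the series is dominated by a constant times Σ 1/n², which converges (p = 2 > 1).
At t = -52/9: the series is dominated by a constant times Σ 1/n², which converges (p = 2 > 1).

[-52/9, -38/9]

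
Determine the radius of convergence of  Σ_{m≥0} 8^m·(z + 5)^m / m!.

R = ∞

By the ratio test, |a_{m+1}/a_m| = 8 · 1/(m+1) → 0.
The ratio tends to 0 regardless of z, hence R = ∞.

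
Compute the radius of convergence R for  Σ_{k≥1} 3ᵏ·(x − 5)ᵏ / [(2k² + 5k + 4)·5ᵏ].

R = 5/3

Apply the ratio test: |a_{k+1}| / |a_k| = [(2k² + 5k + 4)/(2(k+1)² + 5(k+1) + 4)] · 3/5, which tends to 3/5 as k → ∞.
Hence the series converges for |x − 5| < 1/(3/5) = 5/3, so the radius of convergence is 5/3.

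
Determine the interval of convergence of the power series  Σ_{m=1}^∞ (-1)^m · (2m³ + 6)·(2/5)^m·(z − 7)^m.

(9/2, 19/2)

Apply the ratio test: |a_{m+1}| / |a_m| = [(2(m+1)³ + 6)/(2m³ + 6)] · 2/5, which tends to 2/5 as m → ∞.
Convergence for |z − 7| · 2/5 < 1, i.e. |z − 7| < 5/2. So R = 5/2.
When z = 19/2, the terms have absolute value of order m³, which does not tend to 0, so the series diverges by the divergence test.
When z = 9/2, the terms do not tend to 0, so the series diverges.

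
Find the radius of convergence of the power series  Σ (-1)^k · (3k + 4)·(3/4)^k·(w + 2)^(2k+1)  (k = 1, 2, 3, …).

Ratio test: |a_{k+1}/a_k| = [(3(k+1) + 4)/(3k + 4)] · 3/4 → 3/4 as k → ∞.
Successive powers of (w + 2) differ by 2, so the series converges when |w + 2|² · 3/4 < 1, i.e. |w + 2| < √(4/3). So R = 2√3/3.

R = 2√3/3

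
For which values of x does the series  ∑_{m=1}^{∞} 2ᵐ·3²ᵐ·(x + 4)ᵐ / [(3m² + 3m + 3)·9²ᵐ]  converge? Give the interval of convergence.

[-17/2, 1/2]

Ratio test: |a_{m+1}/a_m| = [(3m² + 3m + 3)/(3(m+1)² + 3(m+1) + 3)] · 2·9/81 → 2/9 as m → ∞.
Convergence for |x + 4| · 2/9 < 1, i.e. |x + 4| < 9/2. So R = 9/2.
Check x = 1/2: the terms are on the order of 1/m², so the series converges absolutely by comparison with the p-series (p = 2 > 1).
When x = -17/2, absolute convergence follows by limit comparison with Σ 1/m².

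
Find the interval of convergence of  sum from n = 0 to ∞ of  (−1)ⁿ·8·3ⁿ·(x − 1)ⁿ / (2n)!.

Apply the ratio test: |a_{n+1}| / |a_n| = 8/8 · 3 · 1/[(2n+1)·(2n+2)], which tends to 0 as n → ∞.
The ratio tends to 0 regardless of x, hence R = ∞.

(−∞, ∞)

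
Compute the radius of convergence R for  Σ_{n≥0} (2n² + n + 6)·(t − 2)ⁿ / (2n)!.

R = ∞

By the ratio test, |a_{n+1}/a_n| = (2(n+1)² + (n+1) + 6)/(2n² + n + 6) · 1/[(2n+1)·(2n+2)] → 0.
Since the limit is 0 < 1 for every t, the series converges on all of ℝ and R = ∞.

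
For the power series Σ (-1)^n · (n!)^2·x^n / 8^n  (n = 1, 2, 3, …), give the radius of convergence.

R = 0

Apply the ratio test: |a_{n+1}| / |a_n| = (n+1)² · 1/8, which tends to ∞ as n → ∞.
The ratio grows without bound, so the series diverges whenever x ≠ 0; it converges only at x = 0. R = 0.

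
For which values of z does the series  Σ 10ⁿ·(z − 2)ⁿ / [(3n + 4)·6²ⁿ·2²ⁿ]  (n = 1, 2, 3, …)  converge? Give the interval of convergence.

By the ratio test, |a_{n+1}/a_n| = [(3n + 4)/(3(n+1) + 4)] · 10/(36·4) → 5/72.
The series converges when 5/72 · |z − 2| < 1, giving R = 72/5.
When z = 82/5, the terms are asymptotic to a nonzero constant times 1/n, so the series diverges by limit comparison with Σ 1/n.
When z = -62/5, an alternating series whose terms decrease to 0 in absolute value, so it converges by the Leibniz criterion.

[-62/5, 82/5)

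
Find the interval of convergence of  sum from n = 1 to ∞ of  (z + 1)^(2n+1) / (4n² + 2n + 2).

The ratio of consecutive coefficients is (4n² + 2n + 2)/(4(n+1)² + 2(n+1) + 2) → 1.
Writing y = (z + 1)², the series in y has radius 1, so |z + 1| < √(1) = 1 and R = 1.
When z = 0, absolute convergence follows by limit comparison with Σ 1/n².
Check z = -2: the series is dominated by a constant times Σ 1/n², which converges (p = 2 > 1).

[-2, 0]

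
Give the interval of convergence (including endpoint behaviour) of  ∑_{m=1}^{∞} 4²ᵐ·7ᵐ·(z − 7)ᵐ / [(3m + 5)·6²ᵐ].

[187/28, 205/28)

The ratio of consecutive coefficients is [(3m + 5)/(3(m+1) + 5)] · 16·7/36 → 28/9.
Thus R = 1/(28/9) = 9/28.
Endpoint z = 205/28: comparison with the harmonic series Σ 1/m shows the series diverges.
Check z = 187/28: the terms alternate in sign and decrease monotonically to 0 in absolute value (size ~ c/m), so the alternating series test gives convergence.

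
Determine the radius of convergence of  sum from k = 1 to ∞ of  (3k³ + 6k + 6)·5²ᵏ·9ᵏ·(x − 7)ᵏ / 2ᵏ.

The ratio of consecutive coefficients is [(3(k+1)³ + 6(k+1) + 6)/(3k³ + 6k + 6)] · 25·9/2 → 225/2.
Hence the series converges for |x − 7| < 1/(225/2) = 2/225, so the radius of convergence is 2/225.

R = 2/225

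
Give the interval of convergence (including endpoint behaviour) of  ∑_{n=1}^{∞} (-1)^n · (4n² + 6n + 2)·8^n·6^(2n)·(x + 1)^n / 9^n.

Apply the ratio test: |a_{n+1}| / |a_n| = [(4(n+1)² + 6(n+1) + 2)/(4n² + 6n + 2)] · 8·36/9, which tends to 32 as n → ∞.
Hence the series converges for |x + 1| < 1/(32) = 1/32, so the radius of convergence is 1/32.
When x = -31/32, the n-th term does not approach 0; divergence by the term test.
Endpoint x = -33/32: the terms have absolute value of order n², which does not tend to 0, so the series diverges by the divergence test.

(-33/32, -31/32)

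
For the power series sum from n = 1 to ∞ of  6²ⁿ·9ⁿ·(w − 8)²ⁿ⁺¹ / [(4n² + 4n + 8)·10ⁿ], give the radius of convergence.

Ratio test: |a_{n+1}/a_n| = [(4n² + 4n + 8)/(4(n+1)² + 4(n+1) + 8)] · 36·9/10 → 162/5 as n → ∞.
Writing y = (w − 8)², the series in y has radius 5/162, so |w − 8| < √(5/162) and R = √10/18.

R = √10/18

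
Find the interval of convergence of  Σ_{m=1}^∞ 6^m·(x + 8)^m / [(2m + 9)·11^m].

[-59/6, -37/6)

Ratio test: |a_{m+1}/a_m| = [(2m + 9)/(2(m+1) + 9)] · 6/11 → 6/11 as m → ∞.
Hence the series converges for |x + 8| < 1/(6/11) = 11/6, so the radius of convergence is 11/6.
At x = -37/6: comparison with the harmonic series Σ 1/m shows the series diverges.
When x = -59/6, an alternating series whose terms decrease to 0 in absolute value, so it converges by the Leibniz criterion.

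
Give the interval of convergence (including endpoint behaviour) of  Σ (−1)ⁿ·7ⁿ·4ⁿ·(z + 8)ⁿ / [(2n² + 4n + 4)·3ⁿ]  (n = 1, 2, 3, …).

By the ratio test, |a_{n+1}/a_n| = [(2n² + 4n + 4)/(2(n+1)² + 4(n+1) + 4)] · 7·4/3 → 28/3.
Thus R = 1/(28/3) = 3/28.
Check z = -221/28: the series is dominated by a constant times Σ 1/n², which converges (p = 2 > 1).
Endpoint z = -227/28: the series is dominated by a constant times Σ 1/n², which converges (p = 2 > 1).

[-227/28, -221/28]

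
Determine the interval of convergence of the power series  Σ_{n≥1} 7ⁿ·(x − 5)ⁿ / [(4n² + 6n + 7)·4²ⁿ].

The ratio of consecutive coefficients is [(4n² + 6n + 7)/(4(n+1)² + 6(n+1) + 7)] · 7/16 → 7/16.
Thus R = 1/(7/16) = 16/7.
Endpoint x = 51/7: the terms are on the order of 1/n², so the series converges absolutely by comparison with the p-series (p = 2 > 1).
When x = 19/7, the series is dominated by a constant times Σ 1/n², which converges (p = 2 > 1).

[19/7, 51/7]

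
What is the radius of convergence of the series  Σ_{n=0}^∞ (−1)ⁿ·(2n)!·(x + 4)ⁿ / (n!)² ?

R = 1/4

The ratio of consecutive coefficients is (2n+1)·(2n+2)/(n+1)² → 4.
Convergence for |x + 4| · 4 < 1, i.e. |x + 4| < 1/4. So R = 1/4.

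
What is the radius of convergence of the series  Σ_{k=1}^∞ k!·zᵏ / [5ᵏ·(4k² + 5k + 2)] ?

R = 0

Apply the ratio test: |a_{k+1}| / |a_k| = (k+1) · 1/5 · (4k² + 5k + 2)/(4(k+1)² + 5(k+1) + 2), which tends to ∞ as k → ∞.
The ratio grows without bound, so the series diverges whenever z ≠ 0; it converges only at z = 0. R = 0.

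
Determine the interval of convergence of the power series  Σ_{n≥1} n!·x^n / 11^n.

The ratio of consecutive coefficients is (n+1) · 1/11 → ∞.
Since the ratio → ∞, the series diverges for every x ≠ 0, and R = 0.

{0}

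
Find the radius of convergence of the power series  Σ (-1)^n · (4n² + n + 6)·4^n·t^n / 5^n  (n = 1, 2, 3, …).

R = 5/4

By the ratio test, |a_{n+1}/a_n| = [(4(n+1)² + (n+1) + 6)/(4n² + n + 6)] · 4/5 → 4/5.
Convergence for |t| · 4/5 < 1, i.e. |t| < 5/4. So R = 5/4.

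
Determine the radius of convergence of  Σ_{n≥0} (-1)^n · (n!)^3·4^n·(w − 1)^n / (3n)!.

R = 27/4

Ratio test: |a_{n+1}/a_n| = (n+1)³/[(3n+1)·(3n+2)·(3n+3)] · 4 → 4/27 as n → ∞.
The series converges when 4/27 · |w − 1| < 1, giving R = 27/4.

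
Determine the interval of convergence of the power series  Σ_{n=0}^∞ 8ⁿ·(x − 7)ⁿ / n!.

(−∞, ∞)

Ratio test: |a_{n+1}/a_n| = 8 · 1/(n+1) → 0 as n → ∞.
Since the limit is 0 < 1 for every x, the series converges on all of ℝ and R = ∞.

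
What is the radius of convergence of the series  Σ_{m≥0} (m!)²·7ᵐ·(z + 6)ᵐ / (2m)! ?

Apply the ratio test: |a_{m+1}| / |a_m| = (m+1)²/[(2m+1)·(2m+2)] · 7, which tends to 7/4 as m → ∞.
The series converges when 7/4 · |z + 6| < 1, giving R = 4/7.

R = 4/7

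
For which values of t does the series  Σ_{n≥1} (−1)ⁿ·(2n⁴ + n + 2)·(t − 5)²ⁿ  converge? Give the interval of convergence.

Ratio test: |a_{n+1}/a_n| = (2(n+1)⁴ + (n+1) + 2)/(2n⁴ + n + 2) → 1 as n → ∞.
Successive powers of (t − 5) differ by 2, so the series converges when |t − 5|² · 1 < 1, i.e. |t − 5| < √(1) = 1. So R = 1.
Check t = 6: the terms have absolute value of order n⁴, which does not tend to 0, so the series diverges by the divergence test.
When t = 4, the terms have absolute value of order n⁴, which does not tend to 0, so the series diverges by the divergence test.

(4, 6)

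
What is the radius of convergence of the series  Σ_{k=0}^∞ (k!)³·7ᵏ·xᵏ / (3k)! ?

R = 27/7

By the ratio test, |a_{k+1}/a_k| = (k+1)³/[(3k+1)·(3k+2)·(3k+3)] · 7 → 7/27.
Hence the series converges for |x| < 1/(7/27) = 27/7, so the radius of convergence is 27/7.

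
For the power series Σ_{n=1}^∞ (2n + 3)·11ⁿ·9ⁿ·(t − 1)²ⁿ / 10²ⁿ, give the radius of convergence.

R = 10√11/33

The ratio of consecutive coefficients is [(2(n+1) + 3)/(2n + 3)] · 11·9/100 → 99/100.
Successive powers of (t − 1) differ by 2, so the series converges when |t − 1|² · 99/100 < 1, i.e. |t − 1| < √(100/99). So R = 10√11/33.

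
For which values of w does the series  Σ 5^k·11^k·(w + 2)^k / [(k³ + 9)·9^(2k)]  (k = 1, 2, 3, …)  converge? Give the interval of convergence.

Apply the ratio test: |a_{k+1}| / |a_k| = [(k³ + 9)/((k+1)³ + 9)] · 5·11/81, which tends to 55/81 as k → ∞.
The series converges when 55/81 · |w + 2| < 1, giving R = 81/55.
Endpoint w = -29/55: the series is dominated by a constant times Σ 1/k³, which converges (p = 3 > 1).
Endpoint w = -191/55: the series is dominated by a constant times Σ 1/k³, which converges (p = 3 > 1).

[-191/55, -29/55]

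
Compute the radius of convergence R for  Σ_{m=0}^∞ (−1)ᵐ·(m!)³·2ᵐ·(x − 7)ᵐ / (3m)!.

The ratio of consecutive coefficients is (m+1)³/[(3m+1)·(3m+2)·(3m+3)] · 2 → 2/27.
The series converges when 2/27 · |x − 7| < 1, giving R = 27/2.

R = 27/2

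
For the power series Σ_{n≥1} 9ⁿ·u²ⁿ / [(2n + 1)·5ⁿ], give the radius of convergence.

The ratio of consecutive coefficients is [(2n + 1)/(2(n+1) + 1)] · 9/5 → 9/5.
Since the exponent of u increases by 2 each term, convergence requires |u|² < 5/9, hence R = √5/3.

R = √5/3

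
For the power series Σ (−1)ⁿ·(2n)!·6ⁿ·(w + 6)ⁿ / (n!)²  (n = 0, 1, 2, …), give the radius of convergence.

R = 1/24

The ratio of consecutive coefficients is (2n+1)·(2n+2)/(n+1)² · 6 → 24.
Hence the series converges for |w + 6| < 1/(24) = 1/24, so the radius of convergence is 1/24.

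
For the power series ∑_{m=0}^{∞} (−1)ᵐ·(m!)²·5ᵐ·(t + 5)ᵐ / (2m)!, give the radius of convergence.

Ratio test: |a_{m+1}/a_m| = (m+1)²/[(2m+1)·(2m+2)] · 5 → 5/4 as m → ∞.
Hence the series converges for |t + 5| < 1/(5/4) = 4/5, so the radius of convergence is 4/5.

R = 4/5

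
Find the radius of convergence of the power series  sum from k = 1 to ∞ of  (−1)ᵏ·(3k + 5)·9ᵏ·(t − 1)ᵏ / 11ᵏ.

R = 11/9

Apply the ratio test: |a_{k+1}| / |a_k| = [(3(k+1) + 5)/(3k + 5)] · 9/11, which tends to 9/11 as k → ∞.
Hence the series converges for |t − 1| < 1/(9/11) = 11/9, so the radius of convergence is 11/9.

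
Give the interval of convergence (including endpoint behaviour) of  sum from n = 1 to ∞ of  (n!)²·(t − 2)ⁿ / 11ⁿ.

{2}

Ratio test: |a_{n+1}/a_n| = (n+1)² · 1/11 → ∞ as n → ∞.
The ratio grows without bound, so the series diverges whenever (t − 2) ≠ 0; it converges only at t = 2. R = 0.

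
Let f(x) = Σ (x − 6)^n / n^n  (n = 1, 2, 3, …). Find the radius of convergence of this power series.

R = ∞

By the Cauchy root test, |a_n|^(1/n) = 1/n → 0.
Since the n-th root of |a_n| tends to 0, the series converges for all real x; R = ∞.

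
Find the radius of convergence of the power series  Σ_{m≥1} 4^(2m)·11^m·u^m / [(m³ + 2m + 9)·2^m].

The ratio of consecutive coefficients is [(m³ + 2m + 9)/((m+1)³ + 2(m+1) + 9)] · 16·11/2 → 88.
The series converges when 88 · |u| < 1, giving R = 1/88.

R = 1/88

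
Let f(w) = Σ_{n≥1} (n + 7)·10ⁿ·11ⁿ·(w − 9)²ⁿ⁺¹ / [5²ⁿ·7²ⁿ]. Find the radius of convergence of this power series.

R = 7√110/22

Ratio test: |a_{n+1}/a_n| = [((n+1) + 7)/(n + 7)] · 10·11/(25·49) → 22/245 as n → ∞.
Writing y = (w − 9)², the series in y has radius 245/22, so |w − 9| < √(245/22) and R = 7√110/22.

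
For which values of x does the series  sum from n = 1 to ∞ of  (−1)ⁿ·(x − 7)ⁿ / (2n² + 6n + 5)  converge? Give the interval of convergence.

[6, 8]

The ratio of consecutive coefficients is (2n² + 6n + 5)/(2(n+1)² + 6(n+1) + 5) → 1.
So the series converges when |x − 7| < 1 and diverges when |x − 7| > 1; R = 1.
At x = 8: the series is dominated by a constant times Σ 1/n², which converges (p = 2 > 1).
When x = 6, the series is dominated by a constant times Σ 1/n², which converges (p = 2 > 1).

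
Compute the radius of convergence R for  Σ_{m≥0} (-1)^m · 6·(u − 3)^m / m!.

R = ∞

Ratio test: |a_{m+1}/a_m| = 6/6 · 1/(m+1) → 0 as m → ∞.
The ratio tends to 0 regardless of u, hence R = ∞.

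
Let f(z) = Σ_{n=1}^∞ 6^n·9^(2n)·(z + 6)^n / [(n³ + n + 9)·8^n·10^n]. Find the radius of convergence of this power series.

R = 40/243

Ratio test: |a_{n+1}/a_n| = [(n³ + n + 9)/((n+1)³ + (n+1) + 9)] · 6·81/(8·10) → 243/40 as n → ∞.
Hence the series converges for |z + 6| < 1/(243/40) = 40/243, so the radius of convergence is 40/243.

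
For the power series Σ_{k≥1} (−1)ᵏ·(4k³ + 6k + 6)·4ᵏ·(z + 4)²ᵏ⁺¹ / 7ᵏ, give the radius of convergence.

R = √7/2

Apply the ratio test: |a_{k+1}| / |a_k| = [(4(k+1)³ + 6(k+1) + 6)/(4k³ + 6k + 6)] · 4/7, which tends to 4/7 as k → ∞.
Since the exponent of (z + 4) increases by 2 each term, convergence requires |z + 4|² < 7/4, hence R = √7/2.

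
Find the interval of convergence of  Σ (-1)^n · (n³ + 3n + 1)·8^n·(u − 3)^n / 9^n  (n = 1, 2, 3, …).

Apply the ratio test: |a_{n+1}| / |a_n| = [((n+1)³ + 3(n+1) + 1)/(n³ + 3n + 1)] · 8/9, which tends to 8/9 as n → ∞.
Hence the series converges for |u − 3| < 1/(8/9) = 9/8, so the radius of convergence is 9/8.
Check u = 33/8: the terms have absolute value of order n³, which does not tend to 0, so the series diverges by the divergence test.
Check u = 15/8: the n-th term does not approach 0; divergence by the term test.

(15/8, 33/8)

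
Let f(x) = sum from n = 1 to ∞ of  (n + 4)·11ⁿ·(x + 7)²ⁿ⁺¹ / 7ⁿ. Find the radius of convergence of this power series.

R = √77/11

The ratio of consecutive coefficients is [((n+1) + 4)/(n + 4)] · 11/7 → 11/7.
Writing y = (x + 7)², the series in y has radius 7/11, so |x + 7| < √(7/11) and R = √77/11.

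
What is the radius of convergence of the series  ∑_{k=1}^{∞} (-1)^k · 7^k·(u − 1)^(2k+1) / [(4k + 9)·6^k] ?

By the ratio test, |a_{k+1}/a_k| = [(4k + 9)/(4(k+1) + 9)] · 7/6 → 7/6.
Successive powers of (u − 1) differ by 2, so the series converges when |u − 1|² · 7/6 < 1, i.e. |u − 1| < √(6/7). So R = √42/7.

R = √42/7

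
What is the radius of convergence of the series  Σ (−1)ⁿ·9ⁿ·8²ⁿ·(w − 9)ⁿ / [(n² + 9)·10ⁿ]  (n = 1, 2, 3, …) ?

R = 5/288

By the ratio test, |a_{n+1}/a_n| = [(n² + 9)/((n+1)² + 9)] · 9·64/10 → 288/5.
Convergence for |w − 9| · 288/5 < 1, i.e. |w − 9| < 5/288. So R = 5/288.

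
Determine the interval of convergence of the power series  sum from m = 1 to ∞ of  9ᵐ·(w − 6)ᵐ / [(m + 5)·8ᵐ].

Ratio test: |a_{m+1}/a_m| = [(m + 5)/((m+1) + 5)] · 9/8 → 9/8 as m → ∞.
Thus R = 1/(9/8) = 8/9.
At w = 62/9: comparison with the harmonic series Σ 1/m shows the series diverges.
Check w = 46/9: an alternating series whose terms decrease to 0 in absolute value, so it converges by the Leibniz criterion.

[46/9, 62/9)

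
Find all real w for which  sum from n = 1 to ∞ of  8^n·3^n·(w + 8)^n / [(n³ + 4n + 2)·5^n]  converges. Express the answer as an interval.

[-197/24, -187/24]

Apply the ratio test: |a_{n+1}| / |a_n| = [(n³ + 4n + 2)/((n+1)³ + 4(n+1) + 2)] · 8·3/5, which tends to 24/5 as n → ∞.
The series converges when 24/5 · |w + 8| < 1, giving R = 5/24.
Check w = -187/24: absolute convergence follows by limit comparison with Σ 1/n³.
When w = -197/24, the terms are on the order of 1/n³, so the series converges absolutely by comparison with the p-series (p = 3 > 1).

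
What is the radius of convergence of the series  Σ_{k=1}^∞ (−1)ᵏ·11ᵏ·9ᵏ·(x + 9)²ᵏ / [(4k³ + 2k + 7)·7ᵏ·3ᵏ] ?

R = √231/33

The ratio of consecutive coefficients is [(4k³ + 2k + 7)/(4(k+1)³ + 2(k+1) + 7)] · 11·9/(7·3) → 33/7.
Writing y = (x + 9)², the series in y has radius 7/33, so |x + 9| < √(7/33) and R = √231/33.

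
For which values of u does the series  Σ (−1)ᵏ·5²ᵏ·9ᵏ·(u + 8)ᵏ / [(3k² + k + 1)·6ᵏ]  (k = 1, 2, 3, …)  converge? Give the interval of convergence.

[-602/75, -598/75]

The ratio of consecutive coefficients is [(3k² + k + 1)/(3(k+1)² + (k+1) + 1)] · 25·9/6 → 75/2.
The series converges when 75/2 · |u + 8| < 1, giving R = 2/75.
When u = -598/75, the series is dominated by a constant times Σ 1/k², which converges (p = 2 > 1).
Endpoint u = -602/75: the terms are on the order of 1/k², so the series converges absolutely by comparison with the p-series (p = 2 > 1).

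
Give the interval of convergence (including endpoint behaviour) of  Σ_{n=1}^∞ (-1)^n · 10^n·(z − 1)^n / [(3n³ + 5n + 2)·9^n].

Ratio test: |a_{n+1}/a_n| = [(3n³ + 5n + 2)/(3(n+1)³ + 5(n+1) + 2)] · 10/9 → 10/9 as n → ∞.
The series converges when 10/9 · |z − 1| < 1, giving R = 9/10.
Endpoint z = 19/10: the terms are on the order of 1/n³, so the series converges absolutely by comparison with the p-series (p = 3 > 1).
When z = 1/10, the series is dominated by a constant times Σ 1/n³, which converges (p = 3 > 1).

[1/10, 19/10]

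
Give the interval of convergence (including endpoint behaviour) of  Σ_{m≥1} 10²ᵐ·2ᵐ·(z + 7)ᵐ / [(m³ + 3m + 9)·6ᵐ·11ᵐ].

The ratio of consecutive coefficients is [(m³ + 3m + 9)/((m+1)³ + 3(m+1) + 9)] · 100·2/(6·11) → 100/33.
Convergence for |z + 7| · 100/33 < 1, i.e. |z + 7| < 33/100. So R = 33/100.
When z = -667/100, absolute convergence follows by limit comparison with Σ 1/m³.
Check z = -733/100: the terms are on the order of 1/m³, so the series converges absolutely by comparison with the p-series (p = 3 > 1).

[-733/100, -667/100]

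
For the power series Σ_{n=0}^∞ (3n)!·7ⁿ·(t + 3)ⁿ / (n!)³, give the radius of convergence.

R = 1/189

The ratio of consecutive coefficients is (3n+1)·(3n+2)·(3n+3)/(n+1)³ · 7 → 189.
Convergence for |t + 3| · 189 < 1, i.e. |t + 3| < 1/189. So R = 1/189.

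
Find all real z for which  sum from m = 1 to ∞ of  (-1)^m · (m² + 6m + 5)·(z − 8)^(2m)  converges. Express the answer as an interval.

The ratio of consecutive coefficients is ((m+1)² + 6(m+1) + 5)/(m² + 6m + 5) → 1.
Since the exponent of (z − 8) increases by 2 each term, convergence requires |z − 8|² < 1, hence R = 1.
Endpoint z = 9: the terms do not tend to 0, so the series diverges.
Endpoint z = 7: the terms do not tend to 0, so the series diverges.

(7, 9)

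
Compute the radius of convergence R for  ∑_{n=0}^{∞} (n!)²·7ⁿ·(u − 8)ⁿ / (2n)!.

The ratio of consecutive coefficients is (n+1)²/[(2n+1)·(2n+2)] · 7 → 7/4.
The series converges when 7/4 · |u − 8| < 1, giving R = 4/7.

R = 4/7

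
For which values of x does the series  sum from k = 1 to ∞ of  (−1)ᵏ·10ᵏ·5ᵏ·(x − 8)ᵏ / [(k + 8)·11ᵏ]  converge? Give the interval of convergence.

The ratio of consecutive coefficients is [(k + 8)/((k+1) + 8)] · 10·5/11 → 50/11.
The series converges when 50/11 · |x − 8| < 1, giving R = 11/50.
When x = 411/50, an alternating series whose terms decrease to 0 in absolute value, so it converges by the Leibniz criterion.
When x = 389/50, comparison with the harmonic series Σ 1/k shows the series diverges.

(389/50, 411/50]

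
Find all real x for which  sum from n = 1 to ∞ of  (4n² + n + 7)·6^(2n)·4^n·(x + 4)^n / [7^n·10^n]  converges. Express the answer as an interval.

(-323/72, -253/72)

The ratio of consecutive coefficients is [(4(n+1)² + (n+1) + 7)/(4n² + n + 7)] · 36·4/(7·10) → 72/35.
Thus R = 1/(72/35) = 35/72.
Check x = -253/72: the terms have absolute value of order n², which does not tend to 0, so the series diverges by the divergence test.
At x = -323/72: the terms do not tend to 0, so the series diverges.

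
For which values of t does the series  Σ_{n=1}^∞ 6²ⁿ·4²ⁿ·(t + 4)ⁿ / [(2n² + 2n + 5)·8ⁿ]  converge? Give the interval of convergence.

By the ratio test, |a_{n+1}/a_n| = [(2n² + 2n + 5)/(2(n+1)² + 2(n+1) + 5)] · 36·16/8 → 72.
Hence the series converges for |t + 4| < 1/(72) = 1/72, so the radius of convergence is 1/72.
When t = -287/72, the terms are on the order of 1/n², so the series converges absolutely by comparison with the p-series (p = 2 > 1).
Endpoint t = -289/72: absolute convergence follows by limit comparison with Σ 1/n².

[-289/72, -287/72]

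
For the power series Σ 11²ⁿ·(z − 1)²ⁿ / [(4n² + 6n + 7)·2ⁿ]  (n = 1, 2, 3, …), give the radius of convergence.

R = √2/11

Apply the ratio test: |a_{n+1}| / |a_n| = [(4n² + 6n + 7)/(4(n+1)² + 6(n+1) + 7)] · 121/2, which tends to 121/2 as n → ∞.
Since the exponent of (z − 1) increases by 2 each term, convergence requires |z − 1|² < 2/121, hence R = √2/11.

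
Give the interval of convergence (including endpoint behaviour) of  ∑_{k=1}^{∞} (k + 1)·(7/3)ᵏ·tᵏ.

(-3/7, 3/7)

Apply the ratio test: |a_{k+1}| / |a_k| = [((k+1) + 1)/(k + 1)] · 7/3, which tends to 7/3 as k → ∞.
Thus R = 1/(7/3) = 3/7.
Check t = 3/7: the k-th term does not approach 0; divergence by the term test.
At t = -3/7: the terms have absolute value of order k, which does not tend to 0, so the series diverges by the divergence test.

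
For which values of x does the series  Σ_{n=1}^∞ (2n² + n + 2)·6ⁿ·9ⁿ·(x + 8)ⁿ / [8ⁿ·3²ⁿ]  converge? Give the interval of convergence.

By the ratio test, |a_{n+1}/a_n| = [(2(n+1)² + (n+1) + 2)/(2n² + n + 2)] · 6·9/(8·9) → 3/4.
Hence the series converges for |x + 8| < 1/(3/4) = 4/3, so the radius of convergence is 4/3.
At x = -20/3: the terms have absolute value of order n², which does not tend to 0, so the series diverges by the divergence test.
Check x = -28/3: the n-th term does not approach 0; divergence by the term test.

(-28/3, -20/3)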